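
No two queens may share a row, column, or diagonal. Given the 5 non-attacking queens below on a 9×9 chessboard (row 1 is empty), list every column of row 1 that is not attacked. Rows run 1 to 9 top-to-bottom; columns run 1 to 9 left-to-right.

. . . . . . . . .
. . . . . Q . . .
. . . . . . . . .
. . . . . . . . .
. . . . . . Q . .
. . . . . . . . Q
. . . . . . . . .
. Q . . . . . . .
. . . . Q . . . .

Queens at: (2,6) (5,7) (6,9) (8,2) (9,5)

(2,6) attacks row 1 at column 6 and diagonals 5, 7.
(5,7) attacks row 1 at column 7 and diagonals 3.
(6,9) attacks row 1 at column 9 and diagonals 4.
(8,2) attacks row 1 at column 2 and diagonals 9.
(9,5) attacks row 1 at column 5.
Attacked columns: {2, 3, 4, 5, 6, 7, 9}. Safe: {1, 8}.

columns 1, 8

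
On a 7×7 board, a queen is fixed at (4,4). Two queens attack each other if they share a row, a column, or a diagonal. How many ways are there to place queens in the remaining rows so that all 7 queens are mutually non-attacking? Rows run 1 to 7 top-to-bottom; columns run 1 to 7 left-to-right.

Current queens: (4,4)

8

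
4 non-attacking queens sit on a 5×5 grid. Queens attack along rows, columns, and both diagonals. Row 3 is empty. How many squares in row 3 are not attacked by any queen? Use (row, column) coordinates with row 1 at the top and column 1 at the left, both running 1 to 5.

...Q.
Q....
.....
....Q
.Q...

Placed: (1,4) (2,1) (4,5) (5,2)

1

(1,4) attacks row 3 at column 4 and diagonals 2.
(2,1) attacks row 3 at column 1 and diagonals 2.
(4,5) attacks row 3 at column 5 and diagonals 4.
(5,2) attacks row 3 at column 2 and diagonals 4.
Attacked columns: {1, 2, 4, 5}. Safe: {3}.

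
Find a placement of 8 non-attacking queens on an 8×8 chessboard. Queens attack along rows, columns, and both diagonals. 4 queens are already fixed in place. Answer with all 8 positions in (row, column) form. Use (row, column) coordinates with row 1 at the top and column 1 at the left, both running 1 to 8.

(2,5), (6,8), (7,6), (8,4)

Row 1: attacked by (2,5)→{4,5,6}; (6,8)→{3,8}; (7,6)→{6}; (8,4)→{4}. Safe: 1, 2, 7. Place at column 2.
Row 3: attacked by (1,2)→{2,4}; (2,5)→{4,5,6}; (6,8)→{5,8}; (7,6)→{2,6}; (8,4)→{4}. Safe: 1, 3, 7. Place at column 7.
Row 4: attacked by (1,2)→{2,5}; (2,5)→{3,5,7}; (3,7)→{6,7,8}; (6,8)→{6,8}; (7,6)→{3,6}; (8,4)→{4,8}. Safe: 1. Place at column 1.
Row 5: attacked by (1,2)→{2,6}; (2,5)→{2,5,8}; (3,7)→{5,7}; (4,1)→{1,2}; (6,8)→{7,8}; (7,6)→{4,6,8}; (8,4)→{1,4,7}. Safe: 3. Place at column 3.
Columns [2, 5, 7, 1, 3, 8, 6, 4], r−c [-1, -3, -4, 3, 2, -2, 1, 4], r+c [3, 7, 10, 5, 8, 14, 13, 12] are all distinct, so no two queens attack.

(1,2) (2,5) (3,7) (4,1) (5,3) (6,8) (7,6) (8,4)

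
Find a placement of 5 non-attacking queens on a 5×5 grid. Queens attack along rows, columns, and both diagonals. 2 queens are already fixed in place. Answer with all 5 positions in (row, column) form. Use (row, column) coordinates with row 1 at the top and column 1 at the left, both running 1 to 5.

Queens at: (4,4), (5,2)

Row 1: attacked by (4,4)→{1,4}; (5,2)→{2}. Safe: 3, 5. Place at column 5.
Row 2: attacked by (1,5)→{4,5}; (4,4)→{2,4}; (5,2)→{2,5}. Safe: 1, 3. Place at column 3.
Row 3: attacked by (1,5)→{3,5}; (2,3)→{2,3,4}; (4,4)→{3,4,5}; (5,2)→{2,4}. Safe: 1. Place at column 1.
Columns [5, 3, 1, 4, 2], r−c [-4, -1, 2, 0, 3], r+c [6, 5, 4, 8, 7] are all distinct, so no two queens attack.

(1,5) (2,3) (3,1) (4,4) (5,2)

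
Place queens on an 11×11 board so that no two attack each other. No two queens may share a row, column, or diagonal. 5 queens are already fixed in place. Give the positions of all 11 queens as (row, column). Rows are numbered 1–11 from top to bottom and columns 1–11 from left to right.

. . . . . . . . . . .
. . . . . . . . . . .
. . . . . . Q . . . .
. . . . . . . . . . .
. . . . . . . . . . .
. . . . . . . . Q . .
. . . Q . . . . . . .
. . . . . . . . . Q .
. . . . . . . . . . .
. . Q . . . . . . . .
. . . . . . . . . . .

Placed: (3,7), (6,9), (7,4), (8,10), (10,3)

(1,6) (2,2) (3,7) (4,5) (5,11) (6,9) (7,4) (8,10) (9,8) (10,3) (11,1)

Row 1: attacked by (3,7)→{5,7,9}; (6,9)→{4,9}; (7,4)→{4,10}; (8,10)→{3,10}; (10,3)→{3}. Safe: 1, 2, 6, 8, 11. Place at column 6.
Row 2: attacked by (1,6)→{5,6,7}; (3,7)→{6,7,8}; (6,9)→{5,9}; (7,4)→{4,9}; (8,10)→{4,10}; (10,3)→{3,11}. Safe: 1, 2. Place at column 2.
Row 4: attacked by (1,6)→{3,6,9}; (2,2)→{2,4}; (3,7)→{6,7,8}; (6,9)→{7,9,11}; (7,4)→{1,4,7}; (8,10)→{6,10}; (10,3)→{3,9}. Safe: 5. Place at column 5.
Row 5: attacked by (1,6)→{2,6,10}; (2,2)→{2,5}; (3,7)→{5,7,9}; (4,5)→{4,5,6}; (6,9)→{8,9,10}; (7,4)→{2,4,6}; (8,10)→{7,10}; (10,3)→{3,8}. Safe: 1, 11. Place at column 11.
Row 9: attacked by (1,6)→{6}; (2,2)→{2,9}; (3,7)→{1,7}; (4,5)→{5,10}; (5,11)→{7,11}; (6,9)→{6,9}; (7,4)→{2,4,6}; (8,10)→{9,10,11}; (10,3)→{2,3,4}. Safe: 8. Place at column 8.
Row 11: attacked by (1,6)→{6}; (2,2)→{2,11}; (3,7)→{7}; (4,5)→{5}; (5,11)→{5,11}; (6,9)→{4,9}; (7,4)→{4,8}; (8,10)→{7,10}; (9,8)→{6,8,10}; (10,3)→{2,3,4}. Safe: 1. Place at column 1.
Columns [6, 2, 7, 5, 11, 9, 4, 10, 8, 3, 1], r−c [-5, 0, -4, -1, -6, -3, 3, -2, 1, 7, 10], r+c [7, 4, 10, 9, 16, 15, 11, 18, 17, 13, 12] are all distinct, so no two queens attack.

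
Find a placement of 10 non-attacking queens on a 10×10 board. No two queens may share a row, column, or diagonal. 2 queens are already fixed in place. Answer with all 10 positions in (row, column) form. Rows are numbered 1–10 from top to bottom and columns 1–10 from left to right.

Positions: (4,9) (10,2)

(1,7) (2,1) (3,4) (4,9) (5,5) (6,8) (7,10) (8,3) (9,6) (10,2)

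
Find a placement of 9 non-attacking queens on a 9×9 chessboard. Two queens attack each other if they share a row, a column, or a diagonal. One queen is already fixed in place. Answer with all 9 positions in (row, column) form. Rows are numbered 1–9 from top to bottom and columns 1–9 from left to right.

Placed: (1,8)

Row 2: attacked by (1,8)→{7,8,9}. Safe: 1, 2, 3, 4, 5, 6. Place at column 6.
Row 3: attacked by (1,8)→{6,8}; (2,6)→{5,6,7}. Safe: 1, 2, 3, 4, 9. Place at column 9.
Row 4: attacked by (1,8)→{5,8}; (2,6)→{4,6,8}; (3,9)→{8,9}. Safe: 1, 2, 3, 7. Place at column 3.
Row 5: attacked by (1,8)→{4,8}; (2,6)→{3,6,9}; (3,9)→{7,9}; (4,3)→{2,3,4}. Safe: 1, 5. Place at column 1.
Row 6: attacked by (1,8)→{3,8}; (2,6)→{2,6}; (3,9)→{6,9}; (4,3)→{1,3,5}; (5,1)→{1,2}. Safe: 4, 7. Place at column 4.
Row 7: attacked by (1,8)→{2,8}; (2,6)→{1,6}; (3,9)→{5,9}; (4,3)→{3,6}; (5,1)→{1,3}; (6,4)→{3,4,5}. Safe: 7. Place at column 7.
Row 8: attacked by (1,8)→{1,8}; (2,6)→{6}; (3,9)→{4,9}; (4,3)→{3,7}; (5,1)→{1,4}; (6,4)→{2,4,6}; (7,7)→{6,7,8}. Safe: 5. Place at column 5.
Row 9: attacked by (1,8)→{8}; (2,6)→{6}; (3,9)→{3,9}; (4,3)→{3,8}; (5,1)→{1,5}; (6,4)→{1,4,7}; (7,7)→{5,7,9}; (8,5)→{4,5,6}. Safe: 2. Place at column 2.
Columns [8, 6, 9, 3, 1, 4, 7, 5, 2], r−c [-7, -4, -6, 1, 4, 2, 0, 3, 7], r+c [9, 8, 12, 7, 6, 10, 14, 13, 11] are all distinct, so no two queens attack.

(1,8) (2,6) (3,9) (4,3) (5,1) (6,4) (7,7) (8,5) (9,2)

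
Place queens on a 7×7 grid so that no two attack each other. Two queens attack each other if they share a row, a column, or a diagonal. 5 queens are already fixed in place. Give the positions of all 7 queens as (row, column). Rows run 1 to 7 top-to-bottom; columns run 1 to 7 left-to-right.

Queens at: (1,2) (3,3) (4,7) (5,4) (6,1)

(1,2) (2,6) (3,3) (4,7) (5,4) (6,1) (7,5)

Row 2: attacked by (1,2)→{1,2,3}; (3,3)→{2,3,4}; (4,7)→{5,7}; (5,4)→{1,4,7}; (6,1)→{1,5}. Safe: 6. Place at column 6.
Row 7: attacked by (1,2)→{2}; (2,6)→{1,6}; (3,3)→{3,7}; (4,7)→{4,7}; (5,4)→{2,4,6}; (6,1)→{1,2}. Safe: 5. Place at column 5.
Columns [2, 6, 3, 7, 4, 1, 5], r−c [-1, -4, 0, -3, 1, 5, 2], r+c [3, 8, 6, 11, 9, 7, 12] are all distinct, so no two queens attack.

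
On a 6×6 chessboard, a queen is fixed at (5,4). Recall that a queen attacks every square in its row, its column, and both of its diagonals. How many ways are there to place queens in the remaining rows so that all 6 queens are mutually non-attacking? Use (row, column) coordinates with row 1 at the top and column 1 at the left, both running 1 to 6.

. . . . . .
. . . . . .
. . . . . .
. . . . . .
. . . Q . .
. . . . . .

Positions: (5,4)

Branch on row 1: col 1 → 0; col 2 → 0; col 3 → 0; col 5 → 1; col 6 → 0.
Sum: 0 + 0 + 0 + 1 + 0 = 1.

1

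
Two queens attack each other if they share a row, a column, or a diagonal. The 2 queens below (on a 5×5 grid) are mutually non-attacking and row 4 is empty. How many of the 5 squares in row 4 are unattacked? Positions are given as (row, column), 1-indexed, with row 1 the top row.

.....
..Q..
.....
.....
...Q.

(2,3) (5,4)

1

(2,3) attacks row 4 at column 3 and diagonals 1, 5.
(5,4) attacks row 4 at column 4 and diagonals 3, 5.
Attacked columns: {1, 3, 4, 5}. Safe: {2}.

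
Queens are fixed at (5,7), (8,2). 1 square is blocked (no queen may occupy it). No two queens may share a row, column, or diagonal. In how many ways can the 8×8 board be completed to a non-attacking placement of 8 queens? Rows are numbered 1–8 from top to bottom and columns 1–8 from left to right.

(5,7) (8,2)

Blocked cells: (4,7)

Branch on row 1: col 1 → 0; col 4 → 0; col 5 → 1; col 6 → 0; col 8 → 0.
Sum: 0 + 0 + 1 + 0 + 0 = 1.

1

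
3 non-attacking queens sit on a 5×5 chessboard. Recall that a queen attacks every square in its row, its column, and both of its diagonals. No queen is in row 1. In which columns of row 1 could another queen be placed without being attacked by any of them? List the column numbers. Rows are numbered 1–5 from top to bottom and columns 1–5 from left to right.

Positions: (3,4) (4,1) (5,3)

(3,4) attacks row 1 at column 4 and diagonals 2.
(4,1) attacks row 1 at column 1 and diagonals 4.
(5,3) attacks row 1 at column 3.
Attacked columns: {1, 2, 3, 4}. Safe: {5}.

columns 5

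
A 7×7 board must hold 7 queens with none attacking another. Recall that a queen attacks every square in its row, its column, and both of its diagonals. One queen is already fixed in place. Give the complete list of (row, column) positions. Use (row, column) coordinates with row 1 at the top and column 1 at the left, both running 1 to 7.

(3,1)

Row 1: attacked by (3,1)→{1,3}. Safe: 2, 4, 5, 6, 7. Place at column 4.
Row 2: attacked by (1,4)→{3,4,5}; (3,1)→{1,2}. Safe: 6, 7. Place at column 6.
Row 4: attacked by (1,4)→{1,4,7}; (2,6)→{4,6}; (3,1)→{1,2}. Safe: 3, 5. Place at column 3.
Row 5: attacked by (1,4)→{4}; (2,6)→{3,6}; (3,1)→{1,3}; (4,3)→{2,3,4}. Safe: 5, 7. Place at column 5.
Row 6: attacked by (1,4)→{4}; (2,6)→{2,6}; (3,1)→{1,4}; (4,3)→{1,3,5}; (5,5)→{4,5,6}. Safe: 7. Place at column 7.
Row 7: attacked by (1,4)→{4}; (2,6)→{1,6}; (3,1)→{1,5}; (4,3)→{3,6}; (5,5)→{3,5,7}; (6,7)→{6,7}. Safe: 2. Place at column 2.
Columns [4, 6, 1, 3, 5, 7, 2], r−c [-3, -4, 2, 1, 0, -1, 5], r+c [5, 8, 4, 7, 10, 13, 9] are all distinct, so no two queens attack.

(1,4) (2,6) (3,1) (4,3) (5,5) (6,7) (7,2)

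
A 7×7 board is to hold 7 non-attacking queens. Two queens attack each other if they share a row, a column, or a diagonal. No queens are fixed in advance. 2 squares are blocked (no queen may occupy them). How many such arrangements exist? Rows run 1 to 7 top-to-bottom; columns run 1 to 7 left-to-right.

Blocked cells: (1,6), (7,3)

Branch on row 1: col 1 → 3; col 2 → 7; col 3 → 6; col 4 → 5; col 5 → 4; col 7 → 3.
Sum: 3 + 7 + 6 + 5 + 4 + 3 = 28.

28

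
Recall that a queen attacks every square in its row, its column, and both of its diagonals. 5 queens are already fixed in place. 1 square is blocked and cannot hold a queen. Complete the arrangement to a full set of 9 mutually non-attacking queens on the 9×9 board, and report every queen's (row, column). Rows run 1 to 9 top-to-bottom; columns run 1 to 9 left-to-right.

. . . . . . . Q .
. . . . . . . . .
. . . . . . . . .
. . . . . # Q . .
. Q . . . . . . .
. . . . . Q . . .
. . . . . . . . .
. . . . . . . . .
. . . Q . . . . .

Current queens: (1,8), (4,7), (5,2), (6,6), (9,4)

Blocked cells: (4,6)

(1,8) (2,1) (3,5) (4,7) (5,2) (6,6) (7,3) (8,9) (9,4)

Row 2: attacked by (1,8)→{7,8,9}; (4,7)→{5,7,9}; (5,2)→{2,5}; (6,6)→{2,6}; (9,4)→{4}. Safe: 1, 3. Place at column 1.
Row 3: attacked by (1,8)→{6,8}; (2,1)→{1,2}; (4,7)→{6,7,8}; (5,2)→{2,4}; (6,6)→{3,6,9}; (9,4)→{4}. Safe: 5. Place at column 5.
Row 7: attacked by (1,8)→{2,8}; (2,1)→{1,6}; (3,5)→{1,5,9}; (4,7)→{4,7}; (5,2)→{2,4}; (6,6)→{5,6,7}; (9,4)→{2,4,6}. Safe: 3. Place at column 3.
Row 8: attacked by (1,8)→{1,8}; (2,1)→{1,7}; (3,5)→{5}; (4,7)→{3,7}; (5,2)→{2,5}; (6,6)→{4,6,8}; (7,3)→{2,3,4}; (9,4)→{3,4,5}. Safe: 9. Place at column 9.
Columns [8, 1, 5, 7, 2, 6, 3, 9, 4], r−c [-7, 1, -2, -3, 3, 0, 4, -1, 5], r+c [9, 3, 8, 11, 7, 12, 10, 17, 13] are all distinct, so no two queens attack.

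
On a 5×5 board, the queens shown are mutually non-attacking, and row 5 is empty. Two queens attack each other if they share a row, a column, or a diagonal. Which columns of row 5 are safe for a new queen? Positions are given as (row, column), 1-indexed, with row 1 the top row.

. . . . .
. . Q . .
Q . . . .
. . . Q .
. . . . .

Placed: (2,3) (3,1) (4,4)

columns 2

(2,3) attacks row 5 at column 3.
(3,1) attacks row 5 at column 1 and diagonals 3.
(4,4) attacks row 5 at column 4 and diagonals 3, 5.
Attacked columns: {1, 3, 4, 5}. Safe: {2}.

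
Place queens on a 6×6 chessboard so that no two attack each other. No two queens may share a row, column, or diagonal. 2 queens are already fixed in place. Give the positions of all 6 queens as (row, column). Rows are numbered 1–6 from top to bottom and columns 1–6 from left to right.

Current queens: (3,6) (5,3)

Row 1: attacked by (3,6)→{4,6}; (5,3)→{3}. Safe: 1, 2, 5. Place at column 2.
Row 2: attacked by (1,2)→{1,2,3}; (3,6)→{5,6}; (5,3)→{3,6}. Safe: 4. Place at column 4.
Row 4: attacked by (1,2)→{2,5}; (2,4)→{2,4,6}; (3,6)→{5,6}; (5,3)→{2,3,4}. Safe: 1. Place at column 1.
Row 6: attacked by (1,2)→{2}; (2,4)→{4}; (3,6)→{3,6}; (4,1)→{1,3}; (5,3)→{2,3,4}. Safe: 5. Place at column 5.
Columns [2, 4, 6, 1, 3, 5], r−c [-1, -2, -3, 3, 2, 1], r+c [3, 6, 9, 5, 8, 11] are all distinct, so no two queens attack.

(1,2) (2,4) (3,6) (4,1) (5,3) (6,5)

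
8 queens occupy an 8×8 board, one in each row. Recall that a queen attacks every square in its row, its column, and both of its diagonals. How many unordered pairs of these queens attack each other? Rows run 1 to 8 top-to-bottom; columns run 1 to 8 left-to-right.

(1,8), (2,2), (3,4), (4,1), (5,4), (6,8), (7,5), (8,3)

3

Same column: (1,8)–(6,8) (column 8); (3,4)–(5,4) (column 4).
Same diagonal: (1,8)–(5,4) (|1−5| = |8−4| = 4).
Total attacking pairs: 3.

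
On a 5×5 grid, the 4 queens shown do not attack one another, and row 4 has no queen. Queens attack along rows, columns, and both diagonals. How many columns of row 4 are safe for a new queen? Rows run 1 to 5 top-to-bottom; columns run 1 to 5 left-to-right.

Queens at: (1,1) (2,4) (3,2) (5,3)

(1,1) attacks row 4 at column 1 and diagonals 4.
(2,4) attacks row 4 at column 4 and diagonals 2.
(3,2) attacks row 4 at column 2 and diagonals 1, 3.
(5,3) attacks row 4 at column 3 and diagonals 2, 4.
Attacked columns: {1, 2, 3, 4}. Safe: {5}.

1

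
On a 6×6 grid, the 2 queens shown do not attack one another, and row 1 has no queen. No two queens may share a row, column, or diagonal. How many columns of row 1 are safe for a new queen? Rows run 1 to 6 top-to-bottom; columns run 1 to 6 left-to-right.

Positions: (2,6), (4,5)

3

(2,6) attacks row 1 at column 6 and diagonals 5.
(4,5) attacks row 1 at column 5 and diagonals 2.
Attacked columns: {2, 5, 6}. Safe: {1, 3, 4}.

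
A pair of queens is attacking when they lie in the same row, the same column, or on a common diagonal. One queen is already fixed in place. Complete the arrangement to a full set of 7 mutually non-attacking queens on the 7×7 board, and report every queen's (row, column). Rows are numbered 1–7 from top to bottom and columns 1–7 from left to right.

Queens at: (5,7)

(1,2) (2,5) (3,3) (4,1) (5,7) (6,4) (7,6)

Row 1: attacked by (5,7)→{3,7}. Safe: 1, 2, 4, 5, 6. Place at column 2.
Row 2: attacked by (1,2)→{1,2,3}; (5,7)→{4,7}. Safe: 5, 6. Place at column 5.
Row 3: attacked by (1,2)→{2,4}; (2,5)→{4,5,6}; (5,7)→{5,7}. Safe: 1, 3. Place at column 3.
Row 4: attacked by (1,2)→{2,5}; (2,5)→{3,5,7}; (3,3)→{2,3,4}; (5,7)→{6,7}. Safe: 1. Place at column 1.
Row 6: attacked by (1,2)→{2,7}; (2,5)→{1,5}; (3,3)→{3,6}; (4,1)→{1,3}; (5,7)→{6,7}. Safe: 4. Place at column 4.
Row 7: attacked by (1,2)→{2}; (2,5)→{5}; (3,3)→{3,7}; (4,1)→{1,4}; (5,7)→{5,7}; (6,4)→{3,4,5}. Safe: 6. Place at column 6.
Columns [2, 5, 3, 1, 7, 4, 6], r−c [-1, -3, 0, 3, -2, 2, 1], r+c [3, 7, 6, 5, 12, 10, 13] are all distinct, so no two queens attack.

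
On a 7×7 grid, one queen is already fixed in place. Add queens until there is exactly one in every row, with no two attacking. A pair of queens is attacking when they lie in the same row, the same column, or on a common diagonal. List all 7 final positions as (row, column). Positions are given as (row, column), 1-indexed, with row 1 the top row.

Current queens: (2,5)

Row 1: attacked by (2,5)→{4,5,6}. Safe: 1, 2, 3, 7. Place at column 1.
Row 3: attacked by (1,1)→{1,3}; (2,5)→{4,5,6}. Safe: 2, 7. Place at column 2.
Row 4: attacked by (1,1)→{1,4}; (2,5)→{3,5,7}; (3,2)→{1,2,3}. Safe: 6. Place at column 6.
Row 5: attacked by (1,1)→{1,5}; (2,5)→{2,5}; (3,2)→{2,4}; (4,6)→{5,6,7}. Safe: 3. Place at column 3.
Row 6: attacked by (1,1)→{1,6}; (2,5)→{1,5}; (3,2)→{2,5}; (4,6)→{4,6}; (5,3)→{2,3,4}. Safe: 7. Place at column 7.
Row 7: attacked by (1,1)→{1,7}; (2,5)→{5}; (3,2)→{2,6}; (4,6)→{3,6}; (5,3)→{1,3,5}; (6,7)→{6,7}. Safe: 4. Place at column 4.
Columns [1, 5, 2, 6, 3, 7, 4], r−c [0, -3, 1, -2, 2, -1, 3], r+c [2, 7, 5, 10, 8, 13, 11] are all distinct, so no two queens attack.

(1,1) (2,5) (3,2) (4,6) (5,3) (6,7) (7,4)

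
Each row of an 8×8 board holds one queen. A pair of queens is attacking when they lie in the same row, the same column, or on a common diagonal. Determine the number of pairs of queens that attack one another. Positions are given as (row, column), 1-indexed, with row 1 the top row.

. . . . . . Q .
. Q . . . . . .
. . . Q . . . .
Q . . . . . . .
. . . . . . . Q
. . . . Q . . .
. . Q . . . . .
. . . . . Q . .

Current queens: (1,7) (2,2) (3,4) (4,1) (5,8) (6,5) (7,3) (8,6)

All columns are distinct and no two queens satisfy |Δrow| = |Δcol|, so no pair attacks.

0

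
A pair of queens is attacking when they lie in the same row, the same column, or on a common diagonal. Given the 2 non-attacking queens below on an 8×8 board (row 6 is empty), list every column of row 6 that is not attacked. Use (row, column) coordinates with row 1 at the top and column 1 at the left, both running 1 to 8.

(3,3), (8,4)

columns 1, 5, 7, 8

(3,3) attacks row 6 at column 3 and diagonals 6.
(8,4) attacks row 6 at column 4 and diagonals 2, 6.
Attacked columns: {2, 3, 4, 6}. Safe: {1, 5, 7, 8}.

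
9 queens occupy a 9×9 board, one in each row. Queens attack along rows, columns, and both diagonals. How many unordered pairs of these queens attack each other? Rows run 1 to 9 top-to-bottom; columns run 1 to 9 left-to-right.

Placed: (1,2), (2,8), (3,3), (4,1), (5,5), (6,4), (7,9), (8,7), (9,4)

Same column: (6,4)–(9,4) (column 4).
Same diagonal: (2,8)–(5,5) (|2−5| = |8−5| = 3); (2,8)–(6,4) (|2−6| = |8−4| = 4); (3,3)–(5,5) (|3−5| = |3−5| = 2); (5,5)–(6,4) (|5−6| = |5−4| = 1).
Total attacking pairs: 5.

5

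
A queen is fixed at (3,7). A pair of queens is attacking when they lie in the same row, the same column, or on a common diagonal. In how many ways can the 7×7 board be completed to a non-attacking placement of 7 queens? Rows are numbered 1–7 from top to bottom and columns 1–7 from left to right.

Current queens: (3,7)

Branch on row 1: col 1 → 1; col 2 → 1; col 3 → 1; col 4 → 1; col 6 → 2.
Sum: 1 + 1 + 1 + 1 + 2 = 6.

6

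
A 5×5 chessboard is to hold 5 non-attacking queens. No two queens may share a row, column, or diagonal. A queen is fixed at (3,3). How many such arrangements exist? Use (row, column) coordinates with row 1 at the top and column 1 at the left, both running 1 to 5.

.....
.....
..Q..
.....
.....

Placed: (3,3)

Branch on row 1: col 2 → 1; col 4 → 1.
Sum: 1 + 1 = 2.

2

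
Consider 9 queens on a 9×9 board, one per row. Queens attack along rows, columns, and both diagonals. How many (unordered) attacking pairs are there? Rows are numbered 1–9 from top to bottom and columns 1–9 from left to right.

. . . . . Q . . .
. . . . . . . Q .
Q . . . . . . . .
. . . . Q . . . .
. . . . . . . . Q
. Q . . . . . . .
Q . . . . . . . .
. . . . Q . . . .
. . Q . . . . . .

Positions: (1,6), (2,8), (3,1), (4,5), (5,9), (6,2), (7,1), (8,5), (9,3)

Same column: (3,1)–(7,1) (column 1); (4,5)–(8,5) (column 5).
Same diagonal: (6,2)–(7,1) (|6−7| = |2−1| = 1); (7,1)–(9,3) (|7−9| = |1−3| = 2).
Total attacking pairs: 4.

4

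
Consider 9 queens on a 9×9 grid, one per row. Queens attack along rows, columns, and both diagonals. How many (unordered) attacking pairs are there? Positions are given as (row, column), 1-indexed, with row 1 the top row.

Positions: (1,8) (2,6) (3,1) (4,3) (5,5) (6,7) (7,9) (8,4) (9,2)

0

All columns are distinct and no two queens satisfy |Δrow| = |Δcol|, so no pair attacks.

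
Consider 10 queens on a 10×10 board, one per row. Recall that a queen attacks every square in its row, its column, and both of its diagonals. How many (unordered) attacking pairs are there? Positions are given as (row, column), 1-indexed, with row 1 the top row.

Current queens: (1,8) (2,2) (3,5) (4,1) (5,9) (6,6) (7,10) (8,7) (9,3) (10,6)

3

Same column: (6,6)–(10,6) (column 6).
Same diagonal: (2,2)–(6,6) (|2−6| = |2−6| = 4); (6,6)–(9,3) (|6−9| = |6−3| = 3).
Total attacking pairs: 3.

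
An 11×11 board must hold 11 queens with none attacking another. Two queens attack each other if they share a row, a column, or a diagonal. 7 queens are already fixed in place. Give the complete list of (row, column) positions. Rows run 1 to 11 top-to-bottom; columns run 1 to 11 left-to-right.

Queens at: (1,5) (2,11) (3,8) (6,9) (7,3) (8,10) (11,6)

(1,5) (2,11) (3,8) (4,1) (5,4) (6,9) (7,3) (8,10) (9,7) (10,2) (11,6)

Row 4: attacked by (1,5)→{2,5,8}; (2,11)→{9,11}; (3,8)→{7,8,9}; (6,9)→{7,9,11}; (7,3)→{3,6}; (8,10)→{6,10}; (11,6)→{6}. Safe: 1, 4. Place at column 1.
Row 5: attacked by (1,5)→{1,5,9}; (2,11)→{8,11}; (3,8)→{6,8,10}; (4,1)→{1,2}; (6,9)→{8,9,10}; (7,3)→{1,3,5}; (8,10)→{7,10}; (11,6)→{6}. Safe: 4. Place at column 4.
Row 9: attacked by (1,5)→{5}; (2,11)→{4,11}; (3,8)→{2,8}; (4,1)→{1,6}; (5,4)→{4,8}; (6,9)→{6,9}; (7,3)→{1,3,5}; (8,10)→{9,10,11}; (11,6)→{4,6,8}. Safe: 7. Place at column 7.
Row 10: attacked by (1,5)→{5}; (2,11)→{3,11}; (3,8)→{1,8}; (4,1)→{1,7}; (5,4)→{4,9}; (6,9)→{5,9}; (7,3)→{3,6}; (8,10)→{8,10}; (9,7)→{6,7,8}; (11,6)→{5,6,7}. Safe: 2. Place at column 2.
Columns [5, 11, 8, 1, 4, 9, 3, 10, 7, 2, 6], r−c [-4, -9, -5, 3, 1, -3, 4, -2, 2, 8, 5], r+c [6, 13, 11, 5, 9, 15, 10, 18, 16, 12, 17] are all distinct, so no two queens attack.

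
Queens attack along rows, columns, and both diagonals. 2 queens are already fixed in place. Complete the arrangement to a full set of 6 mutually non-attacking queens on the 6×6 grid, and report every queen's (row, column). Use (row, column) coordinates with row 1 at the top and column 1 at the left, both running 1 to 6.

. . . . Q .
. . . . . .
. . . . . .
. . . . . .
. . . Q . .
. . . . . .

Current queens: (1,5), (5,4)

Row 2: attacked by (1,5)→{4,5,6}; (5,4)→{1,4}. Safe: 2, 3. Place at column 3.
Row 3: attacked by (1,5)→{3,5}; (2,3)→{2,3,4}; (5,4)→{2,4,6}. Safe: 1. Place at column 1.
Row 4: attacked by (1,5)→{2,5}; (2,3)→{1,3,5}; (3,1)→{1,2}; (5,4)→{3,4,5}. Safe: 6. Place at column 6.
Row 6: attacked by (1,5)→{5}; (2,3)→{3}; (3,1)→{1,4}; (4,6)→{4,6}; (5,4)→{3,4,5}. Safe: 2. Place at column 2.
Columns [5, 3, 1, 6, 4, 2], r−c [-4, -1, 2, -2, 1, 4], r+c [6, 5, 4, 10, 9, 8] are all distinct, so no two queens attack.

(1,5) (2,3) (3,1) (4,6) (5,4) (6,2)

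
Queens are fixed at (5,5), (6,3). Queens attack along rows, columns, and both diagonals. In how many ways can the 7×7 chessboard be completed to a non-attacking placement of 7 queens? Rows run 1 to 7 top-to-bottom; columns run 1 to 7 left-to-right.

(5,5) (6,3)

Branch on row 1: col 2 → 1; col 4 → 0; col 6 → 1; col 7 → 0.
Sum: 1 + 0 + 1 + 0 = 2.

2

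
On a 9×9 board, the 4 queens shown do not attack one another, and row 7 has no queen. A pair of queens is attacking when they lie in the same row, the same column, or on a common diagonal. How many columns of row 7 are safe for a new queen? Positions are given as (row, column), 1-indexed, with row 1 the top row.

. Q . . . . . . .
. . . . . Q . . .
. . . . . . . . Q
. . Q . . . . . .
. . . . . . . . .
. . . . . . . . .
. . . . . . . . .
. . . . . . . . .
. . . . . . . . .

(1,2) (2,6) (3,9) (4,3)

(1,2) attacks row 7 at column 2 and diagonals 8.
(2,6) attacks row 7 at column 6 and diagonals 1.
(3,9) attacks row 7 at column 9 and diagonals 5.
(4,3) attacks row 7 at column 3 and diagonals 6.
Attacked columns: {1, 2, 3, 5, 6, 8, 9}. Safe: {4, 7}.

2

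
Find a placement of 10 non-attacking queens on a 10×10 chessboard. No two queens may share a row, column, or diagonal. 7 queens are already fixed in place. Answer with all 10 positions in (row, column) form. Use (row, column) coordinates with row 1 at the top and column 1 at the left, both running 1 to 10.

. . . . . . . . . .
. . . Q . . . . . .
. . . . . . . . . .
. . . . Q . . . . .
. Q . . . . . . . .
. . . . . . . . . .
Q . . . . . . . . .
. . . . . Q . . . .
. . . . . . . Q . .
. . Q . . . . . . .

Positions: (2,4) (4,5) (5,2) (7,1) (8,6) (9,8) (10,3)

Row 1: attacked by (2,4)→{3,4,5}; (4,5)→{2,5,8}; (5,2)→{2,6}; (7,1)→{1,7}; (8,6)→{6}; (9,8)→{8}; (10,3)→{3}. Safe: 9, 10. Place at column 10.
Row 3: attacked by (1,10)→{8,10}; (2,4)→{3,4,5}; (4,5)→{4,5,6}; (5,2)→{2,4}; (7,1)→{1,5}; (8,6)→{1,6}; (9,8)→{2,8}; (10,3)→{3,10}. Safe: 7, 9. Place at column 7.
Row 6: attacked by (1,10)→{5,10}; (2,4)→{4,8}; (3,7)→{4,7,10}; (4,5)→{3,5,7}; (5,2)→{1,2,3}; (7,1)→{1,2}; (8,6)→{4,6,8}; (9,8)→{5,8}; (10,3)→{3,7}. Safe: 9. Place at column 9.
Columns [10, 4, 7, 5, 2, 9, 1, 6, 8, 3], r−c [-9, -2, -4, -1, 3, -3, 6, 2, 1, 7], r+c [11, 6, 10, 9, 7, 15, 8, 14, 17, 13] are all distinct, so no two queens attack.

(1,10) (2,4) (3,7) (4,5) (5,2) (6,9) (7,1) (8,6) (9,8) (10,3)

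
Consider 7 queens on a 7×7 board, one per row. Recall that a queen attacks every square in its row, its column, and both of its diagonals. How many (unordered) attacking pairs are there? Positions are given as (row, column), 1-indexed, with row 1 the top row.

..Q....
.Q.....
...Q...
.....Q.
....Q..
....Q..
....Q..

7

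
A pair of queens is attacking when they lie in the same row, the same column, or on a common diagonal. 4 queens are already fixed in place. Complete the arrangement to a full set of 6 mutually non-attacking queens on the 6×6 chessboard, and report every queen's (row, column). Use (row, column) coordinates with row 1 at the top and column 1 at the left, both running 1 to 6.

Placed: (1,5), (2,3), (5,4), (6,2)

(1,5) (2,3) (3,1) (4,6) (5,4) (6,2)

Row 3: attacked by (1,5)→{3,5}; (2,3)→{2,3,4}; (5,4)→{2,4,6}; (6,2)→{2,5}. Safe: 1. Place at column 1.
Row 4: attacked by (1,5)→{2,5}; (2,3)→{1,3,5}; (3,1)→{1,2}; (5,4)→{3,4,5}; (6,2)→{2,4}. Safe: 6. Place at column 6.
Columns [5, 3, 1, 6, 4, 2], r−c [-4, -1, 2, -2, 1, 4], r+c [6, 5, 4, 10, 9, 8] are all distinct, so no two queens attack.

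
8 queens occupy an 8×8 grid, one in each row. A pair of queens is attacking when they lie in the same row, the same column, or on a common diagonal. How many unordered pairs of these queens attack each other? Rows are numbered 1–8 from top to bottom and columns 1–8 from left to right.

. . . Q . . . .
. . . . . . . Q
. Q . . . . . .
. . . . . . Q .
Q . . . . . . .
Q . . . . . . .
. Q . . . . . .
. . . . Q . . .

5

Same column: (3,2)–(7,2) (column 2); (5,1)–(6,1) (column 1).
Same diagonal: (1,4)–(3,2) (|1−3| = |4−2| = 2); (1,4)–(4,7) (|1−4| = |4−7| = 3); (6,1)–(7,2) (|6−7| = |1−2| = 1).
Total attacking pairs: 5.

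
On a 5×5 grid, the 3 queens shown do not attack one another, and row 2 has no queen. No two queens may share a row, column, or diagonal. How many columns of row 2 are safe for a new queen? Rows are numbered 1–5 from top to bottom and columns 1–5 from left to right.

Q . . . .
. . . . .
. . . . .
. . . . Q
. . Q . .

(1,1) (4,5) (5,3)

1

(1,1) attacks row 2 at column 1 and diagonals 2.
(4,5) attacks row 2 at column 5 and diagonals 3.
(5,3) attacks row 2 at column 3.
Attacked columns: {1, 2, 3, 5}. Safe: {4}.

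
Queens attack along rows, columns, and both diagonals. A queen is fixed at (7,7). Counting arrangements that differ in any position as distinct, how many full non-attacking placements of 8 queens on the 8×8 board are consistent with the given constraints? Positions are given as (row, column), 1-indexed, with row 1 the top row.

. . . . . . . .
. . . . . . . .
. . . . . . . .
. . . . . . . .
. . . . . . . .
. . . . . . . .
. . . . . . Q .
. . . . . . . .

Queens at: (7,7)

Branch on row 1: col 2 → 3; col 3 → 5; col 4 → 2; col 5 → 1; col 6 → 3; col 8 → 2.
Sum: 3 + 5 + 2 + 1 + 3 + 2 = 16.

16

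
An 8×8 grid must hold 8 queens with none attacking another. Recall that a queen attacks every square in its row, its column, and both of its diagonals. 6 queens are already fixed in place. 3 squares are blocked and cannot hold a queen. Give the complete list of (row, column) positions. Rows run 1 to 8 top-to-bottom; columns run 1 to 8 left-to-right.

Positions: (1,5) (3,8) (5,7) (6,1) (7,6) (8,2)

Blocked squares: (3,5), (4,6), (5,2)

Row 2: attacked by (1,5)→{4,5,6}; (3,8)→{7,8}; (5,7)→{4,7}; (6,1)→{1,5}; (7,6)→{1,6}; (8,2)→{2,8}. Safe: 3. Place at column 3.
Row 4: attacked by (1,5)→{2,5,8}; (2,3)→{1,3,5}; (3,8)→{7,8}; (5,7)→{6,7,8}; (6,1)→{1,3}; (7,6)→{3,6}; (8,2)→{2,6}. Blocked: 6. Safe: 4. Place at column 4.
Columns [5, 3, 8, 4, 7, 1, 6, 2], r−c [-4, -1, -5, 0, -2, 5, 1, 6], r+c [6, 5, 11, 8, 12, 7, 13, 10] are all distinct, so no two queens attack.

(1,5) (2,3) (3,8) (4,4) (5,7) (6,1) (7,6) (8,2)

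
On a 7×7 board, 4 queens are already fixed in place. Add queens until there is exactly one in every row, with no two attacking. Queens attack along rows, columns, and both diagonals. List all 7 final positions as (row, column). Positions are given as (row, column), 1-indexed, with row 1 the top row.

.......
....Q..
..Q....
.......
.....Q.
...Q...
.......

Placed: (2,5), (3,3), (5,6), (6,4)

(1,7) (2,5) (3,3) (4,1) (5,6) (6,4) (7,2)

Row 1: attacked by (2,5)→{4,5,6}; (3,3)→{1,3,5}; (5,6)→{2,6}; (6,4)→{4}. Safe: 7. Place at column 7.
Row 4: attacked by (1,7)→{4,7}; (2,5)→{3,5,7}; (3,3)→{2,3,4}; (5,6)→{5,6,7}; (6,4)→{2,4,6}. Safe: 1. Place at column 1.
Row 7: attacked by (1,7)→{1,7}; (2,5)→{5}; (3,3)→{3,7}; (4,1)→{1,4}; (5,6)→{4,6}; (6,4)→{3,4,5}. Safe: 2. Place at column 2.
Columns [7, 5, 3, 1, 6, 4, 2], r−c [-6, -3, 0, 3, -1, 2, 5], r+c [8, 7, 6, 5, 11, 10, 9] are all distinct, so no two queens attack.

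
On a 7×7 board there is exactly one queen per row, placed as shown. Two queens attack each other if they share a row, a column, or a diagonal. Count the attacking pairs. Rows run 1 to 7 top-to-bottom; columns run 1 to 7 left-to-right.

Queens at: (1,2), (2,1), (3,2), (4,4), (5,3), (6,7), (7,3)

6

Same column: (1,2)–(3,2) (column 2); (5,3)–(7,3) (column 3).
Same diagonal: (1,2)–(2,1) (|1−2| = |2−1| = 1); (1,2)–(6,7) (|1−6| = |2−7| = 5); (2,1)–(3,2) (|2−3| = |1−2| = 1); (4,4)–(5,3) (|4−5| = |4−3| = 1).
Total attacking pairs: 6.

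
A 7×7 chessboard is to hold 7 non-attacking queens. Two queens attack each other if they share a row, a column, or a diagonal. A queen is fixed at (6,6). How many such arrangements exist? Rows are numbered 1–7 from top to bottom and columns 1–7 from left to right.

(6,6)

4

Branch on row 1: col 2 → 1; col 3 → 1; col 4 → 0; col 5 → 1; col 7 → 1.
Sum: 1 + 1 + 0 + 1 + 1 = 4.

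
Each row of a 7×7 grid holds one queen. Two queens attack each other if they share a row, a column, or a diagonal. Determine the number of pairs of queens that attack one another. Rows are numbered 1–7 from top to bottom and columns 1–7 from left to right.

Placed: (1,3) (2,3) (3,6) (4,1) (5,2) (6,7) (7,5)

Same column: (1,3)–(2,3) (column 3).
Same diagonal: (2,3)–(4,1) (|2−4| = |3−1| = 2); (2,3)–(6,7) (|2−6| = |3−7| = 4); (4,1)–(5,2) (|4−5| = |1−2| = 1).
Total attacking pairs: 4.

4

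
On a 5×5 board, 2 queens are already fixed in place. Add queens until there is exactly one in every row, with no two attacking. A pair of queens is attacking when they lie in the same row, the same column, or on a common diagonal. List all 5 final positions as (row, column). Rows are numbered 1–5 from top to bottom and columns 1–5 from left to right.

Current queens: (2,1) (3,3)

(1,4) (2,1) (3,3) (4,5) (5,2)

Row 1: attacked by (2,1)→{1,2}; (3,3)→{1,3,5}. Safe: 4. Place at column 4.
Row 4: attacked by (1,4)→{1,4}; (2,1)→{1,3}; (3,3)→{2,3,4}. Safe: 5. Place at column 5.
Row 5: attacked by (1,4)→{4}; (2,1)→{1,4}; (3,3)→{1,3,5}; (4,5)→{4,5}. Safe: 2. Place at column 2.
Columns [4, 1, 3, 5, 2], r−c [-3, 1, 0, -1, 3], r+c [5, 3, 6, 9, 7] are all distinct, so no two queens attack.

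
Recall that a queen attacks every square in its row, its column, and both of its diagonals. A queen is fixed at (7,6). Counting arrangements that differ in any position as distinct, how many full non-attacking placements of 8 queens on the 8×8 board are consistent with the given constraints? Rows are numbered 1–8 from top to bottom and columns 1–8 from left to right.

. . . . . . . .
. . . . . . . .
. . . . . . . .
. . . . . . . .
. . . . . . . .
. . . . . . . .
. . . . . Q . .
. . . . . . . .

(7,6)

14

Branch on row 1: col 1 → 1; col 2 → 3; col 3 → 0; col 4 → 3; col 5 → 6; col 7 → 1; col 8 → 0.
Sum: 1 + 3 + 0 + 3 + 6 + 1 + 0 = 14.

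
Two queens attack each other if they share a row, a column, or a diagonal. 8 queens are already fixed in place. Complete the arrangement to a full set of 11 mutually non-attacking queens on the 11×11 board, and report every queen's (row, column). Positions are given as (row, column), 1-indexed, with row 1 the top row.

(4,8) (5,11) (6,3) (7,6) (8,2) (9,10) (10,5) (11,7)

Row 1: attacked by (4,8)→{5,8,11}; (5,11)→{7,11}; (6,3)→{3,8}; (7,6)→{6}; (8,2)→{2,9}; (9,10)→{2,10}; (10,5)→{5}; (11,7)→{7}. Safe: 1, 4. Place at column 4.
Row 2: attacked by (1,4)→{3,4,5}; (4,8)→{6,8,10}; (5,11)→{8,11}; (6,3)→{3,7}; (7,6)→{1,6,11}; (8,2)→{2,8}; (9,10)→{3,10}; (10,5)→{5}; (11,7)→{7}. Safe: 9. Place at column 9.
Row 3: attacked by (1,4)→{2,4,6}; (2,9)→{8,9,10}; (4,8)→{7,8,9}; (5,11)→{9,11}; (6,3)→{3,6}; (7,6)→{2,6,10}; (8,2)→{2,7}; (9,10)→{4,10}; (10,5)→{5}; (11,7)→{7}. Safe: 1. Place at column 1.
Columns [4, 9, 1, 8, 11, 3, 6, 2, 10, 5, 7], r−c [-3, -7, 2, -4, -6, 3, 1, 6, -1, 5, 4], r+c [5, 11, 4, 12, 16, 9, 13, 10, 19, 15, 18] are all distinct, so no two queens attack.

(1,4) (2,9) (3,1) (4,8) (5,11) (6,3) (7,6) (8,2) (9,10) (10,5) (11,7)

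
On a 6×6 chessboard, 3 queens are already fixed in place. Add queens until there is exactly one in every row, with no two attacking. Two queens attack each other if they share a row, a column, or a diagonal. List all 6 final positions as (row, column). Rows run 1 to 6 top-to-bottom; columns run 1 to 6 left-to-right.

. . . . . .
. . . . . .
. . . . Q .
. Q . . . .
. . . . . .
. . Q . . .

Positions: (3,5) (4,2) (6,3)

(1,4) (2,1) (3,5) (4,2) (5,6) (6,3)

Row 1: attacked by (3,5)→{3,5}; (4,2)→{2,5}; (6,3)→{3}. Safe: 1, 4, 6. Place at column 4.
Row 2: attacked by (1,4)→{3,4,5}; (3,5)→{4,5,6}; (4,2)→{2,4}; (6,3)→{3}. Safe: 1. Place at column 1.
Row 5: attacked by (1,4)→{4}; (2,1)→{1,4}; (3,5)→{3,5}; (4,2)→{1,2,3}; (6,3)→{2,3,4}. Safe: 6. Place at column 6.
Columns [4, 1, 5, 2, 6, 3], r−c [-3, 1, -2, 2, -1, 3], r+c [5, 3, 8, 6, 11, 9] are all distinct, so no two queens attack.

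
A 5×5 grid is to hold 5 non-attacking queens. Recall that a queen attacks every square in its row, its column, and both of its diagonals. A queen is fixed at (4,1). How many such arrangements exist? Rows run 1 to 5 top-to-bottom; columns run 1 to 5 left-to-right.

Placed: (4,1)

Branch on row 1: col 2 → 1; col 3 → 0; col 5 → 1.
Sum: 1 + 0 + 1 = 2.

2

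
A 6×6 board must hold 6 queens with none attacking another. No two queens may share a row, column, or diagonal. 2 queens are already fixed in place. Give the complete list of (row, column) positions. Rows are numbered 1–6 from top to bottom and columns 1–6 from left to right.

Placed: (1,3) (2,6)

Row 3: attacked by (1,3)→{1,3,5}; (2,6)→{5,6}. Safe: 2, 4. Place at column 2.
Row 4: attacked by (1,3)→{3,6}; (2,6)→{4,6}; (3,2)→{1,2,3}. Safe: 5. Place at column 5.
Row 5: attacked by (1,3)→{3}; (2,6)→{3,6}; (3,2)→{2,4}; (4,5)→{4,5,6}. Safe: 1. Place at column 1.
Row 6: attacked by (1,3)→{3}; (2,6)→{2,6}; (3,2)→{2,5}; (4,5)→{3,5}; (5,1)→{1,2}. Safe: 4. Place at column 4.
Columns [3, 6, 2, 5, 1, 4], r−c [-2, -4, 1, -1, 4, 2], r+c [4, 8, 5, 9, 6, 10] are all distinct, so no two queens attack.

(1,3) (2,6) (3,2) (4,5) (5,1) (6,4)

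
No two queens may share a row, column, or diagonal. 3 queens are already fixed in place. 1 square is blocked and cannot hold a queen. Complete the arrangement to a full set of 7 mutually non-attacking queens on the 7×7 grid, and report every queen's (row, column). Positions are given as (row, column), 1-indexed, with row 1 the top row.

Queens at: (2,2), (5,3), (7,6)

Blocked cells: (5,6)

(1,4) (2,2) (3,7) (4,5) (5,3) (6,1) (7,6)

Row 1: attacked by (2,2)→{1,2,3}; (5,3)→{3,7}; (7,6)→{6}. Safe: 4, 5. Place at column 4.
Row 3: attacked by (1,4)→{2,4,6}; (2,2)→{1,2,3}; (5,3)→{1,3,5}; (7,6)→{2,6}. Safe: 7. Place at column 7.
Row 4: attacked by (1,4)→{1,4,7}; (2,2)→{2,4}; (3,7)→{6,7}; (5,3)→{2,3,4}; (7,6)→{3,6}. Safe: 5. Place at column 5.
Row 6: attacked by (1,4)→{4}; (2,2)→{2,6}; (3,7)→{4,7}; (4,5)→{3,5,7}; (5,3)→{2,3,4}; (7,6)→{5,6,7}. Safe: 1. Place at column 1.
Columns [4, 2, 7, 5, 3, 1, 6], r−c [-3, 0, -4, -1, 2, 5, 1], r+c [5, 4, 10, 9, 8, 7, 13] are all distinct, so no two queens attack.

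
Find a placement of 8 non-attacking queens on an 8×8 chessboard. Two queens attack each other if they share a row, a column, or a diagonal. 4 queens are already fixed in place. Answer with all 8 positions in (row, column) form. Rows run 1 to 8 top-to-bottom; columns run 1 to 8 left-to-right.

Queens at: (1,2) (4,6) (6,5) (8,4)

(1,2) (2,7) (3,3) (4,6) (5,8) (6,5) (7,1) (8,4)

Row 2: attacked by (1,2)→{1,2,3}; (4,6)→{4,6,8}; (6,5)→{1,5}; (8,4)→{4}. Safe: 7. Place at column 7.
Row 3: attacked by (1,2)→{2,4}; (2,7)→{6,7,8}; (4,6)→{5,6,7}; (6,5)→{2,5,8}; (8,4)→{4}. Safe: 1, 3. Place at column 3.
Row 5: attacked by (1,2)→{2,6}; (2,7)→{4,7}; (3,3)→{1,3,5}; (4,6)→{5,6,7}; (6,5)→{4,5,6}; (8,4)→{1,4,7}. Safe: 8. Place at column 8.
Row 7: attacked by (1,2)→{2,8}; (2,7)→{2,7}; (3,3)→{3,7}; (4,6)→{3,6}; (5,8)→{6,8}; (6,5)→{4,5,6}; (8,4)→{3,4,5}. Safe: 1. Place at column 1.
Columns [2, 7, 3, 6, 8, 5, 1, 4], r−c [-1, -5, 0, -2, -3, 1, 6, 4], r+c [3, 9, 6, 10, 13, 11, 8, 12] are all distinct, so no two queens attack.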